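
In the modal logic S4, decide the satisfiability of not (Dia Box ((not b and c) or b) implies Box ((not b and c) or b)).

Satisfiable (open branch found)

1. not (Dia Box ((not b and c) or b) implies Box ((not b and c) or b)), 0
2. Dia Box ((not b and c) or b), 0
3. not Box ((not b and c) or b), 0
4. Box ((not b and c) or b), 1
5. (not b and c) or b, 1
6. b, 1
7. not ((not b and c) or b), 2
8. not (not b and c), 2
9. not b, 2
10. not c, 2
Accessibility: 0R0, 0R1, 0R2, 1R1, 2R2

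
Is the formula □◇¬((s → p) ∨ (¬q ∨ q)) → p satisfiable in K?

1. □◇¬((s → p) ∨ (¬q ∨ q)) → p, u
2. p, u   [→-rule on 1 (branches; this branch)]

Yes, satisfiable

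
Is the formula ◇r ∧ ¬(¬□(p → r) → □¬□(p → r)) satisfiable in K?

Satisfiable

1. ◇r ∧ ¬(¬□(p → r) → □¬□(p → r)), u
2. ◇r, u
3. ¬(¬□(p → r) → □¬□(p → r)), u
4. ¬□(p → r), u
5. ¬□¬□(p → r), u
6. r, v
7. ¬(p → r), w
8. p, w
9. ¬r, w
10. □(p → r), x
Accessibility: uRv, uRw, uRx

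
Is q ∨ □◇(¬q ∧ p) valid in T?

Not valid

Tableau for the negation ¬(q ∨ □◇(¬q ∧ p)):
1. ¬(q ∨ □◇(¬q ∧ p)), u
2. ¬q, u
3. ¬□◇(¬q ∧ p), u
4. ¬◇(¬q ∧ p), v
5. ¬(¬q ∧ p), v
6. ¬p, v
Accessibility: uRu, uRv, vRv
The negation has an open branch (countermodel exists).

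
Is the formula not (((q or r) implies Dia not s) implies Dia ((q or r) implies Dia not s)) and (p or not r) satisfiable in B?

No, unsatisfiable

1. not (((q or r) implies Dia not s) implies Dia ((q or r) implies Dia not s)) and (p or not r), 0
2. not (((q or r) implies Dia not s) implies Dia ((q or r) implies Dia not s)), 0
3. p or not r, 0
4. (q or r) implies Dia not s, 0
5. not Dia ((q or r) implies Dia not s), 0
6. not ((q or r) implies Dia not s), 0
7. q or r, 0
8. not Dia not s, 0
9. s, 0
10. not r, 0
11. Dia not s, 0
12. q, 0
13. not s, 1
14. not ((q or r) implies Dia not s), 1
15. q or r, 1
16. not Dia not s, 1
17. s, 1
Accessibility: 0R0, 0R1, 1R0, 1R1
Branch closes: s and not s both at 1.
Every branch closes; the branch above is one of them.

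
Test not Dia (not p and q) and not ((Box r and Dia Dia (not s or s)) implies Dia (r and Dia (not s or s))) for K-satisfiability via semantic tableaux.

1. not Dia (not p and q) and not ((Box r and Dia Dia (not s or s)) implies Dia (r and Dia (not s or s))), w0
2. not Dia (not p and q), w0   [and-rule on 1]
3. not ((Box r and Dia Dia (not s or s)) implies Dia (r and Dia (not s or s))), w0   [and-rule on 1]
4. Box r and Dia Dia (not s or s), w0   [neg-implies-rule on 3]
5. not Dia (r and Dia (not s or s)), w0   [neg-implies-rule on 3]
6. Box r, w0   [and-rule on 4]
7. Dia Dia (not s or s), w0   [and-rule on 4]
8. Dia (not s or s), w1   [Dia-rule on 7: fresh world w1, w0Rw1]
9. not (not p and q), w1   [neg-Dia-rule on 2 via w0Rw1]
10. not (r and Dia (not s or s)), w1   [neg-Dia-rule on 5 via w0Rw1]
11. r, w1   [Box-rule on 6 via w0Rw1]
12. not q, w1   [neg-and-rule on 9 (branches; this branch)]
13. not Dia (not s or s), w1   [neg-and-rule on 10 (branches; this branch)]
14. not s or s, w2   [Dia-rule on 8: fresh world w2, w1Rw2]
15. not (not s or s), w2   [neg-Dia-rule on 13 via w1Rw2]
16. s, w2   [neg-or-rule on 15]
17. not s, w2   [neg-or-rule on 15]
Accessibility: w0Rw1, w1Rw2
Branch closes: s and not s both at w2.
(One branch shown.) All branches close.

Unsatisfiable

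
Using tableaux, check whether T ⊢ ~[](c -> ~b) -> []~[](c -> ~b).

Tableau for the negation ~(~[](c -> ~b) -> []~[](c -> ~b)):
1. ~(~[](c -> ~b) -> []~[](c -> ~b)), 0
2. ~[](c -> ~b), 0   [~->-rule on 1]
3. ~[]~[](c -> ~b), 0   [~->-rule on 1]
4. ~(c -> ~b), 1   [~[]-rule on 2: fresh world 1, 0R1]
5. c, 1   [~->-rule on 4]
6. b, 1   [~->-rule on 4]
7. [](c -> ~b), 2   [~[]-rule on 3: fresh world 2, 0R2]
8. c -> ~b, 2   [[]-rule on 7 via 2R2]
9. ~b, 2   [->-rule on 8 (branches; this branch)]
Accessibility: 0R0, 0R1, 0R2, 1R1, 2R2
The negation has an open branch (countermodel exists).

Not valid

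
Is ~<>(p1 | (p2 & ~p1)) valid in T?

Tableau for the negation <>(p1 | (p2 & ~p1)):
1. <>(p1 | (p2 & ~p1)), w0
2. p1 | (p2 & ~p1), w1
3. p2 & ~p1, w1
4. p2, w1
5. ~p1, w1
Accessibility: w0Rw0, w0Rw1, w1Rw1
The negation has an open branch (countermodel exists).

Not valid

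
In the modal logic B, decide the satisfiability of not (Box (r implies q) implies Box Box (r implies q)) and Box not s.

Yes, satisfiable

1. not (Box (r implies q) implies Box Box (r implies q)) and Box not s, 0
2. not (Box (r implies q) implies Box Box (r implies q)), 0   [and-rule on 1]
3. Box not s, 0   [and-rule on 1]
4. Box (r implies q), 0   [neg-implies-rule on 2]
5. not Box Box (r implies q), 0   [neg-implies-rule on 2]
6. not s, 0   [Box-rule on 3 via 0R0]
7. r implies q, 0   [Box-rule on 4 via 0R0]
8. q, 0   [implies-rule on 7 (branches; this branch)]
9. not Box (r implies q), 1   [neg-Box-rule on 5: fresh world 1, 0R1]
10. not s, 1   [Box-rule on 3 via 0R1]
11. r implies q, 1   [Box-rule on 4 via 0R1]
12. q, 1   [implies-rule on 11 (branches; this branch)]
13. not (r implies q), 2   [neg-Box-rule on 9: fresh world 2, 1R2]
14. r, 2   [neg-implies-rule on 13]
15. not q, 2   [neg-implies-rule on 13]
Accessibility: 0R0, 0R1, 1R0, 1R1, 1R2, 2R1, 2R2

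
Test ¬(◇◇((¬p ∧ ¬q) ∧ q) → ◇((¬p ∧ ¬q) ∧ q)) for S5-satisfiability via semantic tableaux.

Unsatisfiable

1. ¬(◇◇((¬p ∧ ¬q) ∧ q) → ◇((¬p ∧ ¬q) ∧ q)), u
2. ◇◇((¬p ∧ ¬q) ∧ q), u
3. ¬◇((¬p ∧ ¬q) ∧ q), u
4. ¬((¬p ∧ ¬q) ∧ q), u
5. ¬(¬p ∧ ¬q), u
6. q, u
7. ◇((¬p ∧ ¬q) ∧ q), v
8. ¬((¬p ∧ ¬q) ∧ q), v
9. ¬(¬p ∧ ¬q), v
10. q, v
11. (¬p ∧ ¬q) ∧ q, w
12. ¬p ∧ ¬q, w
13. q, w
14. ¬p, w
15. ¬q, w
Accessibility: uRu, uRv, uRw, vRu, vRv, vRw, wRu, wRv, wRw
Branch closes: q and ¬q both at w.
Every branch closes; the branch above is one of them.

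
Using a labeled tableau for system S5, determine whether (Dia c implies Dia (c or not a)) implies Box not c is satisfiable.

1. (Dia c implies Dia (c or not a)) implies Box not c, w0
2. Box not c, w0
3. not c, w0
Accessibility: w0Rw0

Satisfiable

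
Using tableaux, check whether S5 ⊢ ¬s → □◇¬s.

Valid in S5

Tableau for the negation ¬(¬s → □◇¬s):
1. ¬(¬s → □◇¬s), 0
2. ¬s, 0
3. ¬□◇¬s, 0
4. ¬◇¬s, 1
5. s, 0
Accessibility: 0R0, 0R1, 1R0, 1R1
Branch closes: s and ¬s both at 0.
All branches of the negation close; one closing branch shown above.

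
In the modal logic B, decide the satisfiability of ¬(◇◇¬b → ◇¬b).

1. ¬(◇◇¬b → ◇¬b), 0
2. ◇◇¬b, 0
3. ¬◇¬b, 0
4. b, 0
5. ◇¬b, 1
6. b, 1
7. ¬b, 2
Accessibility: 0R0, 0R1, 1R0, 1R1, 1R2, 2R1, 2R2

Yes, satisfiable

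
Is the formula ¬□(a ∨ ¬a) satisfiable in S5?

1. ¬□(a ∨ ¬a), 0
2. ¬(a ∨ ¬a), 1
3. ¬a, 1
4. a, 1
Accessibility: 0R0, 0R1, 1R0, 1R1
Branch closes: a and ¬a both at 1.
(One branch shown.) All branches close.

Unsatisfiable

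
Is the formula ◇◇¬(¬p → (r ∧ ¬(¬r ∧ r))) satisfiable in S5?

Satisfiable (open branch found)

1. ◇◇¬(¬p → (r ∧ ¬(¬r ∧ r))), w0
2. ◇¬(¬p → (r ∧ ¬(¬r ∧ r))), w1   [◇-rule on 1: fresh world w1, w0Rw1]
3. ¬(¬p → (r ∧ ¬(¬r ∧ r))), w2   [◇-rule on 2: fresh world w2, w1Rw2]
4. ¬p, w2   [¬→-rule on 3]
5. ¬(r ∧ ¬(¬r ∧ r)), w2   [¬→-rule on 3]
6. ¬r, w2   [¬∧-rule on 5 (branches; this branch)]
Accessibility: w0Rw0, w0Rw1, w0Rw2, w1Rw0, w1Rw1, w1Rw2, w2Rw0, w2Rw1, w2Rw2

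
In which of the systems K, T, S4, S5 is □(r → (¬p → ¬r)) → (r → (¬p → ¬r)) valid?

T-tableau for the negation ¬(□(r → (¬p → ¬r)) → (r → (¬p → ¬r))):
1. ¬(□(r → (¬p → ¬r)) → (r → (¬p → ¬r))), w0
2. □(r → (¬p → ¬r)), w0
3. ¬(r → (¬p → ¬r)), w0
4. r, w0
5. ¬(¬p → ¬r), w0
6. ¬p, w0
7. r → (¬p → ¬r), w0
8. ¬p → ¬r, w0
9. ¬r, w0
Accessibility: w0Rw0
Branch closes: r and ¬r both at w0.
Every branch closes (one shown): valid in T, hence also in S4, S5 (every theorem of T is a theorem of S4 and S5).
K-tableau for the negation ¬(□(r → (¬p → ¬r)) → (r → (¬p → ¬r))):
1. ¬(□(r → (¬p → ¬r)) → (r → (¬p → ¬r))), w0
2. □(r → (¬p → ¬r)), w0
3. ¬(r → (¬p → ¬r)), w0
4. r, w0
5. ¬(¬p → ¬r), w0
6. ¬p, w0
Complete open branch: countermodel on a K-frame, so not valid in K.

T, S4, S5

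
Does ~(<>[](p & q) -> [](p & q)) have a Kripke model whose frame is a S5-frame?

Unsatisfiable

1. ~(<>[](p & q) -> [](p & q)), 0
2. <>[](p & q), 0
3. ~[](p & q), 0
4. [](p & q), 1
5. p & q, 0
6. p, 0
7. q, 0
8. p & q, 1
9. p, 1
10. q, 1
11. ~(p & q), 2
12. p & q, 2
13. p, 2
14. q, 2
15. ~q, 2
Accessibility: 0R0, 0R1, 0R2, 1R0, 1R1, 1R2, 2R0, 2R1, 2R2
Branch closes: q and ~q both at 2.
All branches of the tableau close; one closing branch shown above.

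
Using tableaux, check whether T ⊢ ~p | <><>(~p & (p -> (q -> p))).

Tableau for the negation ~(~p | <><>(~p & (p -> (q -> p)))):
1. ~(~p | <><>(~p & (p -> (q -> p)))), u
2. p, u
3. ~<><>(~p & (p -> (q -> p))), u
4. ~<>(~p & (p -> (q -> p))), u
5. ~(~p & (p -> (q -> p))), u
Accessibility: uRu
The negation has an open branch (countermodel exists).

No, not valid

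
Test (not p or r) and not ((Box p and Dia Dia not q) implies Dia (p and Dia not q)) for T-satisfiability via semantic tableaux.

1. (not p or r) and not ((Box p and Dia Dia not q) implies Dia (p and Dia not q)), 0
2. not p or r, 0   [and-rule on 1]
3. not ((Box p and Dia Dia not q) implies Dia (p and Dia not q)), 0   [and-rule on 1]
4. Box p and Dia Dia not q, 0   [neg-implies-rule on 3]
5. not Dia (p and Dia not q), 0   [neg-implies-rule on 3]
6. Box p, 0   [and-rule on 4]
7. Dia Dia not q, 0   [and-rule on 4]
8. not (p and Dia not q), 0   [neg-Dia-rule on 5 via 0R0]
9. p, 0   [Box-rule on 6 via 0R0]
10. r, 0   [or-rule on 2 (branches; this branch)]
11. not Dia not q, 0   [neg-and-rule on 8 (branches; this branch)]
12. q, 0   [neg-Dia-rule on 11 via 0R0]
13. Dia not q, 1   [Dia-rule on 7: fresh world 1, 0R1]
14. not (p and Dia not q), 1   [neg-Dia-rule on 5 via 0R1]
15. p, 1   [Box-rule on 6 via 0R1]
16. q, 1   [neg-Dia-rule on 11 via 0R1]
17. not Dia not q, 1   [neg-and-rule on 14 (branches; this branch)]
18. not q, 2   [Dia-rule on 13: fresh world 2, 1R2]
19. q, 2   [neg-Dia-rule on 17 via 1R2]
Accessibility: 0R0, 0R1, 1R1, 1R2, 2R2
Branch closes: q and not q both at 2.
Every branch closes; the branch above is one of them.

No, unsatisfiable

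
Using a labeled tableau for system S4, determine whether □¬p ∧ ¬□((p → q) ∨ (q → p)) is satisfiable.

1. □¬p ∧ ¬□((p → q) ∨ (q → p)), u
2. □¬p, u   [∧-rule on 1]
3. ¬□((p → q) ∨ (q → p)), u   [∧-rule on 1]
4. ¬p, u   [□-rule on 2 via uRu]
5. ¬((p → q) ∨ (q → p)), v   [¬□-rule on 3: fresh world v, uRv]
6. ¬(p → q), v   [¬∨-rule on 5]
7. ¬(q → p), v   [¬∨-rule on 5]
8. p, v   [¬→-rule on 6]
9. ¬q, v   [¬→-rule on 6]
10. q, v   [¬→-rule on 7]
11. ¬p, v   [¬→-rule on 7]
Accessibility: uRu, uRv, vRv
Branch closes: q and ¬q both at v.
(One branch shown.) All branches close.

Unsatisfiable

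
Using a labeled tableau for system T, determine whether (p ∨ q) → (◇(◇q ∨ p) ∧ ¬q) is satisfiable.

1. (p ∨ q) → (◇(◇q ∨ p) ∧ ¬q), 0
2. ◇(◇q ∨ p) ∧ ¬q, 0
3. ◇(◇q ∨ p), 0
4. ¬q, 0
5. ◇q ∨ p, 1
6. p, 1
Accessibility: 0R0, 0R1, 1R1

Yes, satisfiable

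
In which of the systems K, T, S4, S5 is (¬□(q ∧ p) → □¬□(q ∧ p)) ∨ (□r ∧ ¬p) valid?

S5

S5-tableau for the negation ¬((¬□(q ∧ p) → □¬□(q ∧ p)) ∨ (□r ∧ ¬p)):
1. ¬((¬□(q ∧ p) → □¬□(q ∧ p)) ∨ (□r ∧ ¬p)), 0
2. ¬(¬□(q ∧ p) → □¬□(q ∧ p)), 0
3. ¬(□r ∧ ¬p), 0
4. ¬□(q ∧ p), 0
5. ¬□¬□(q ∧ p), 0
6. p, 0
7. ¬(q ∧ p), 1
8. ¬p, 1
9. □(q ∧ p), 2
10. q ∧ p, 0
11. q, 0
12. q ∧ p, 1
13. q, 1
14. p, 1
Accessibility: 0R0, 0R1, 0R2, 1R0, 1R1, 1R2, 2R0, 2R1, 2R2
Branch closes: p and ¬p both at 1.
Every branch closes (one shown): valid in S5.
S4-tableau for the negation ¬((¬□(q ∧ p) → □¬□(q ∧ p)) ∨ (□r ∧ ¬p)):
1. ¬((¬□(q ∧ p) → □¬□(q ∧ p)) ∨ (□r ∧ ¬p)), 0
2. ¬(¬□(q ∧ p) → □¬□(q ∧ p)), 0
3. ¬(□r ∧ ¬p), 0
4. ¬□(q ∧ p), 0
5. ¬□¬□(q ∧ p), 0
6. p, 0
7. ¬(q ∧ p), 1
8. ¬p, 1
9. □(q ∧ p), 2
10. q ∧ p, 2
11. q, 2
12. p, 2
Accessibility: 0R0, 0R1, 0R2, 1R1, 2R2
Complete open branch: countermodel on an S4-frame, so not valid in S4, nor in K, T (the same frame is also a K-frame and a T-frame).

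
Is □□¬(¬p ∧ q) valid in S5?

Tableau for the negation ¬□□¬(¬p ∧ q):
1. ¬□□¬(¬p ∧ q), 0
2. ¬□¬(¬p ∧ q), 1
3. ¬p ∧ q, 2
4. ¬p, 2
5. q, 2
Accessibility: 0R0, 0R1, 0R2, 1R0, 1R1, 1R2, 2R0, 2R1, 2R2
The negation has an open branch (countermodel exists).

No, not valid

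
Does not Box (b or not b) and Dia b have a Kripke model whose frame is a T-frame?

Unsatisfiable (every branch closes)

1. not Box (b or not b) and Dia b, 0
2. not Box (b or not b), 0
3. Dia b, 0
4. not (b or not b), 1
5. not b, 1
6. b, 1
Accessibility: 0R0, 0R1, 1R1
Branch closes: b and not b both at 1.
All branches of the tableau close; one closing branch shown above.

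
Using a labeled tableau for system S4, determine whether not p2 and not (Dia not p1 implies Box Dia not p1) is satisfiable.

Satisfiable (open branch found)

1. not p2 and not (Dia not p1 implies Box Dia not p1), u
2. not p2, u
3. not (Dia not p1 implies Box Dia not p1), u
4. Dia not p1, u
5. not Box Dia not p1, u
6. not p1, v
7. not Dia not p1, w
8. p1, w
Accessibility: uRu, uRv, uRw, vRv, wRw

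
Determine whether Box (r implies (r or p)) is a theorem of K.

Valid in K

Tableau for the negation not Box (r implies (r or p)):
1. not Box (r implies (r or p)), w0
2. not (r implies (r or p)), w1
3. r, w1
4. not (r or p), w1
5. not r, w1
6. not p, w1
Accessibility: w0Rw1
Branch closes: r and not r both at w1.
Every branch of the negation's tableau closes; the branch above is one of them.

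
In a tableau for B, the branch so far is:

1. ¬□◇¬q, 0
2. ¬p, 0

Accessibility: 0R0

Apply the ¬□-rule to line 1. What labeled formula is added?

a fresh world 1 with 0R1, and ¬◇¬q at 1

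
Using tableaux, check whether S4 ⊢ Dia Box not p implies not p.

Tableau for the negation not (Dia Box not p implies not p):
1. not (Dia Box not p implies not p), 0
2. Dia Box not p, 0   [neg-implies-rule on 1]
3. p, 0   [neg-implies-rule on 1]
4. Box not p, 1   [Dia-rule on 2: fresh world 1, 0R1]
5. not p, 1   [Box-rule on 4 via 1R1]
Accessibility: 0R0, 0R1, 1R1
The negation has an open branch (countermodel exists).

No, not valid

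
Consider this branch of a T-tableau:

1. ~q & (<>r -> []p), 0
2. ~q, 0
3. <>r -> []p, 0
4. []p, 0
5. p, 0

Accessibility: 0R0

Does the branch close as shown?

No, open

No atom appears with both signs at the same world.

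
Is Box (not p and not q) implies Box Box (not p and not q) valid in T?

Tableau for the negation not (Box (not p and not q) implies Box Box (not p and not q)):
1. not (Box (not p and not q) implies Box Box (not p and not q)), 0
2. Box (not p and not q), 0   [neg-implies-rule on 1]
3. not Box Box (not p and not q), 0   [neg-implies-rule on 1]
4. not p and not q, 0   [Box-rule on 2 via 0R0]
5. not p, 0   [and-rule on 4]
6. not q, 0   [and-rule on 4]
7. not Box (not p and not q), 1   [neg-Box-rule on 3: fresh world 1, 0R1]
8. not p and not q, 1   [Box-rule on 2 via 0R1]
9. not p, 1   [and-rule on 8]
10. not q, 1   [and-rule on 8]
11. not (not p and not q), 2   [neg-Box-rule on 7: fresh world 2, 1R2]
12. q, 2   [neg-and-rule on 11 (branches; this branch)]
Accessibility: 0R0, 0R1, 1R1, 1R2, 2R2
The negation has an open branch (countermodel exists).

Not valid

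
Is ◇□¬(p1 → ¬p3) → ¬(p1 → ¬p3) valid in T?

Not valid

Tableau for the negation ¬(◇□¬(p1 → ¬p3) → ¬(p1 → ¬p3)):
1. ¬(◇□¬(p1 → ¬p3) → ¬(p1 → ¬p3)), u
2. ◇□¬(p1 → ¬p3), u
3. p1 → ¬p3, u
4. ¬p3, u
5. □¬(p1 → ¬p3), v
6. ¬(p1 → ¬p3), v
7. p1, v
8. p3, v
Accessibility: uRu, uRv, vRv
The negation has an open branch (countermodel exists).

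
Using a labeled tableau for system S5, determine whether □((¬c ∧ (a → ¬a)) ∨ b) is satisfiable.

1. □((¬c ∧ (a → ¬a)) ∨ b), u
2. (¬c ∧ (a → ¬a)) ∨ b, u   [□-rule on 1 via uRu]
3. b, u   [∨-rule on 2 (branches; this branch)]
Accessibility: uRu

Satisfiable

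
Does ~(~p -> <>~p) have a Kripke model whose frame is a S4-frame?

1. ~(~p -> <>~p), u
2. ~p, u
3. ~<>~p, u
4. p, u
Accessibility: uRu
Branch closes: p and ~p both at u.
(One branch shown.) All branches close.

Unsatisfiable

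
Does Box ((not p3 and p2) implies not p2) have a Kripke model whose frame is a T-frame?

1. Box ((not p3 and p2) implies not p2), 0
2. (not p3 and p2) implies not p2, 0
3. not p2, 0
Accessibility: 0R0

Yes, satisfiable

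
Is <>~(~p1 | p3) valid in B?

Tableau for the negation ~<>~(~p1 | p3):
1. ~<>~(~p1 | p3), u
2. ~p1 | p3, u
3. p3, u
Accessibility: uRu
The negation has an open branch (countermodel exists).

Invalid (countermodel exists)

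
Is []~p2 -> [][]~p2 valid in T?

Invalid (countermodel exists)

Tableau for the negation ~([]~p2 -> [][]~p2):
1. ~([]~p2 -> [][]~p2), u
2. []~p2, u
3. ~[][]~p2, u
4. ~p2, u
5. ~[]~p2, v
6. ~p2, v
7. p2, w
Accessibility: uRu, uRv, vRv, vRw, wRw
The negation has an open branch (countermodel exists).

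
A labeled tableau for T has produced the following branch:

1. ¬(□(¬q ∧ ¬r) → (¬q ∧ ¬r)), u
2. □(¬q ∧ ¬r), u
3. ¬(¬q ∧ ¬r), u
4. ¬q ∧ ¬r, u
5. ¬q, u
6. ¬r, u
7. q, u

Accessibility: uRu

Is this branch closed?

Yes, closed

Both q and ¬q appear at u.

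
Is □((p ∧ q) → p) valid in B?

Tableau for the negation ¬□((p ∧ q) → p):
1. ¬□((p ∧ q) → p), 0
2. ¬((p ∧ q) → p), 1   [¬□-rule on 1: fresh world 1, 0R1]
3. p ∧ q, 1   [¬→-rule on 2]
4. ¬p, 1   [¬→-rule on 2]
5. p, 1   [∧-rule on 3]
6. q, 1   [∧-rule on 3]
Accessibility: 0R0, 0R1, 1R0, 1R1
Branch closes: p and ¬p both at 1.
All branches of the negation close; one closing branch shown above.

Valid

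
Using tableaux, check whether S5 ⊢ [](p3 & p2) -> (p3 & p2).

Valid

Tableau for the negation ~([](p3 & p2) -> (p3 & p2)):
1. ~([](p3 & p2) -> (p3 & p2)), 0
2. [](p3 & p2), 0
3. ~(p3 & p2), 0
4. p3 & p2, 0
5. p3, 0
6. p2, 0
7. ~p2, 0
Accessibility: 0R0
Branch closes: p2 and ~p2 both at 0.
Every branch of the negation's tableau closes; the branch above is one of them.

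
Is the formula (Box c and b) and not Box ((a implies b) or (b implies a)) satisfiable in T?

1. (Box c and b) and not Box ((a implies b) or (b implies a)), u
2. Box c and b, u   [and-rule on 1]
3. not Box ((a implies b) or (b implies a)), u   [and-rule on 1]
4. Box c, u   [and-rule on 2]
5. b, u   [and-rule on 2]
6. c, u   [Box-rule on 4 via uRu]
7. not ((a implies b) or (b implies a)), v   [neg-Box-rule on 3: fresh world v, uRv]
8. not (a implies b), v   [neg-or-rule on 7]
9. not (b implies a), v   [neg-or-rule on 7]
10. a, v   [neg-implies-rule on 8]
11. not b, v   [neg-implies-rule on 8]
12. b, v   [neg-implies-rule on 9]
13. not a, v   [neg-implies-rule on 9]
Accessibility: uRu, uRv, vRv
Branch closes: b and not b both at v.
Every branch closes; the branch above is one of them.

No, unsatisfiable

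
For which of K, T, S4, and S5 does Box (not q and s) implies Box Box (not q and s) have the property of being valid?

T-tableau for the negation not (Box (not q and s) implies Box Box (not q and s)):
1. not (Box (not q and s) implies Box Box (not q and s)), 0
2. Box (not q and s), 0   [neg-implies-rule on 1]
3. not Box Box (not q and s), 0   [neg-implies-rule on 1]
4. not q and s, 0   [Box-rule on 2 via 0R0]
5. not q, 0   [and-rule on 4]
6. s, 0   [and-rule on 4]
7. not Box (not q and s), 1   [neg-Box-rule on 3: fresh world 1, 0R1]
8. not q and s, 1   [Box-rule on 2 via 0R1]
9. not q, 1   [and-rule on 8]
10. s, 1   [and-rule on 8]
11. not (not q and s), 2   [neg-Box-rule on 7: fresh world 2, 1R2]
12. not s, 2   [neg-and-rule on 11 (branches; this branch)]
Accessibility: 0R0, 0R1, 1R1, 1R2, 2R2
Complete open branch: countermodel on a T-frame, so not valid in T, nor in K (the same frame is also a K-frame).
S4-tableau for the negation not (Box (not q and s) implies Box Box (not q and s)):
1. not (Box (not q and s) implies Box Box (not q and s)), 0
2. Box (not q and s), 0   [neg-implies-rule on 1]
3. not Box Box (not q and s), 0   [neg-implies-rule on 1]
4. not q and s, 0   [Box-rule on 2 via 0R0]
5. not q, 0   [and-rule on 4]
6. s, 0   [and-rule on 4]
7. not Box (not q and s), 1   [neg-Box-rule on 3: fresh world 1, 0R1]
8. not q and s, 1   [Box-rule on 2 via 0R1]
9. not q, 1   [and-rule on 8]
10. s, 1   [and-rule on 8]
11. not (not q and s), 2   [neg-Box-rule on 7: fresh world 2, 1R2]
12. not q and s, 2   [Box-rule on 2 via 0R2]
13. not q, 2   [and-rule on 12]
14. s, 2   [and-rule on 12]
15. not s, 2   [neg-and-rule on 11 (branches; this branch)]
Accessibility: 0R0, 0R1, 0R2, 1R1, 1R2, 2R2
Branch closes: s and not s both at 2.
Every branch closes (one shown): valid in S4, hence also in S5 (every theorem of S4 is a theorem of S5).

S4, S5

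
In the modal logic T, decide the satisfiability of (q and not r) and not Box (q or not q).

1. (q and not r) and not Box (q or not q), u
2. q and not r, u
3. not Box (q or not q), u
4. q, u
5. not r, u
6. not (q or not q), v
7. not q, v
8. q, v
Accessibility: uRu, uRv, vRv
Branch closes: q and not q both at v.
(One branch shown.) All branches close.

Unsatisfiable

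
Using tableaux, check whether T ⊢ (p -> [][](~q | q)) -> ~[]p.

Not valid

Tableau for the negation ~((p -> [][](~q | q)) -> ~[]p):
1. ~((p -> [][](~q | q)) -> ~[]p), 0
2. p -> [][](~q | q), 0
3. []p, 0
4. p, 0
5. [][](~q | q), 0
6. [](~q | q), 0
7. ~q | q, 0
8. q, 0
Accessibility: 0R0
The negation has an open branch (countermodel exists).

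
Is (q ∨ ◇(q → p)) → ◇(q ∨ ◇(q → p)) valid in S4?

Tableau for the negation ¬((q ∨ ◇(q → p)) → ◇(q ∨ ◇(q → p))):
1. ¬((q ∨ ◇(q → p)) → ◇(q ∨ ◇(q → p))), u
2. q ∨ ◇(q → p), u
3. ¬◇(q ∨ ◇(q → p)), u
4. ¬(q ∨ ◇(q → p)), u
5. ¬q, u
6. ¬◇(q → p), u
7. ¬(q → p), u
8. q, u
9. ¬p, u
Accessibility: uRu
Branch closes: q and ¬q both at u.
Every branch of the negation's tableau closes; the branch above is one of them.

Valid in S4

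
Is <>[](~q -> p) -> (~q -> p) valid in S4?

Invalid (countermodel exists)

Tableau for the negation ~(<>[](~q -> p) -> (~q -> p)):
1. ~(<>[](~q -> p) -> (~q -> p)), 0
2. <>[](~q -> p), 0
3. ~(~q -> p), 0
4. ~q, 0
5. ~p, 0
6. [](~q -> p), 1
7. ~q -> p, 1
8. p, 1
Accessibility: 0R0, 0R1, 1R1
The negation has an open branch (countermodel exists).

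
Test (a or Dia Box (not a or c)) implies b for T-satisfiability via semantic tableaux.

Satisfiable

1. (a or Dia Box (not a or c)) implies b, w0
2. b, w0
Accessibility: w0Rw0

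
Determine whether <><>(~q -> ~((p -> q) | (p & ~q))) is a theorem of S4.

No, not valid

Tableau for the negation ~<><>(~q -> ~((p -> q) | (p & ~q))):
1. ~<><>(~q -> ~((p -> q) | (p & ~q))), u
2. ~<>(~q -> ~((p -> q) | (p & ~q))), u
3. ~(~q -> ~((p -> q) | (p & ~q))), u
4. ~q, u
5. (p -> q) | (p & ~q), u
6. p & ~q, u
7. p, u
Accessibility: uRu
The negation has an open branch (countermodel exists).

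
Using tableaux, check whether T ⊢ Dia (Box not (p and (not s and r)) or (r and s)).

Invalid (countermodel exists)

Tableau for the negation not Dia (Box not (p and (not s and r)) or (r and s)):
1. not Dia (Box not (p and (not s and r)) or (r and s)), 0
2. not (Box not (p and (not s and r)) or (r and s)), 0   [neg-Dia-rule on 1 via 0R0]
3. not Box not (p and (not s and r)), 0   [neg-or-rule on 2]
4. not (r and s), 0   [neg-or-rule on 2]
5. not s, 0   [neg-and-rule on 4 (branches; this branch)]
6. p and (not s and r), 1   [neg-Box-rule on 3: fresh world 1, 0R1]
7. p, 1   [and-rule on 6]
8. not s and r, 1   [and-rule on 6]
9. not s, 1   [and-rule on 8]
10. r, 1   [and-rule on 8]
11. not (Box not (p and (not s and r)) or (r and s)), 1   [neg-Dia-rule on 1 via 0R1]
12. not Box not (p and (not s and r)), 1   [neg-or-rule on 11]
13. not (r and s), 1   [neg-or-rule on 11]
14. p and (not s and r), 2   [neg-Box-rule on 12: fresh world 2, 1R2]
15. p, 2   [and-rule on 14]
16. not s and r, 2   [and-rule on 14]
17. not s, 2   [and-rule on 16]
18. r, 2   [and-rule on 16]
Accessibility: 0R0, 0R1, 1R1, 1R2, 2R2
The negation has an open branch (countermodel exists).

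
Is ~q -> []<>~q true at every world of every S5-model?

Tableau for the negation ~(~q -> []<>~q):
1. ~(~q -> []<>~q), u
2. ~q, u
3. ~[]<>~q, u
4. ~<>~q, v
5. q, u
Accessibility: uRu, uRv, vRu, vRv
Branch closes: q and ~q both at u.
Every branch of the negation's tableau closes; the branch above is one of them.

Valid in S5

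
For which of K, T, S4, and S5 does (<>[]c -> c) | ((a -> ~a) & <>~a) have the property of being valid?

S4-tableau for the negation ~((<>[]c -> c) | ((a -> ~a) & <>~a)):
1. ~((<>[]c -> c) | ((a -> ~a) & <>~a)), u
2. ~(<>[]c -> c), u   [~|-rule on 1]
3. ~((a -> ~a) & <>~a), u   [~|-rule on 1]
4. <>[]c, u   [~->-rule on 2]
5. ~c, u   [~->-rule on 2]
6. ~<>~a, u   [~&-rule on 3 (branches; this branch)]
7. a, u   [~<>-rule on 6 via uRu]
8. []c, v   [<>-rule on 4: fresh world v, uRv]
9. a, v   [~<>-rule on 6 via uRv]
10. c, v   [[]-rule on 8 via vRv]
Accessibility: uRu, uRv, vRv
Complete open branch: countermodel on an S4-frame, so not valid in S4, nor in K, T (the same frame is also a K-frame and a T-frame).
S5-tableau for the negation ~((<>[]c -> c) | ((a -> ~a) & <>~a)):
1. ~((<>[]c -> c) | ((a -> ~a) & <>~a)), u
2. ~(<>[]c -> c), u   [~|-rule on 1]
3. ~((a -> ~a) & <>~a), u   [~|-rule on 1]
4. <>[]c, u   [~->-rule on 2]
5. ~c, u   [~->-rule on 2]
6. ~<>~a, u   [~&-rule on 3 (branches; this branch)]
7. a, u   [~<>-rule on 6 via uRu]
8. []c, v   [<>-rule on 4: fresh world v, uRv]
9. a, v   [~<>-rule on 6 via uRv]
10. c, u   [[]-rule on 8 via vRu]
Accessibility: uRu, uRv, vRu, vRv
Branch closes: c and ~c both at u.
Every branch closes (one shown): valid in S5.

S5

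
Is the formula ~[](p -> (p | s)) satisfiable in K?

Unsatisfiable (every branch closes)

1. ~[](p -> (p | s)), u
2. ~(p -> (p | s)), v
3. p, v
4. ~(p | s), v
5. ~p, v
6. ~s, v
Accessibility: uRv
Branch closes: p and ~p both at v.
All branches of the tableau close; one closing branch shown above.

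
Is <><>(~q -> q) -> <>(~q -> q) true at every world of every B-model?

Invalid (countermodel exists)

Tableau for the negation ~(<><>(~q -> q) -> <>(~q -> q)):
1. ~(<><>(~q -> q) -> <>(~q -> q)), w0
2. <><>(~q -> q), w0
3. ~<>(~q -> q), w0
4. ~(~q -> q), w0
5. ~q, w0
6. <>(~q -> q), w1
7. ~(~q -> q), w1
8. ~q, w1
9. ~q -> q, w2
10. q, w2
Accessibility: w0Rw0, w0Rw1, w1Rw0, w1Rw1, w1Rw2, w2Rw1, w2Rw2
The negation has an open branch (countermodel exists).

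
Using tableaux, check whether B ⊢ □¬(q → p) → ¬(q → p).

Valid

Tableau for the negation ¬(□¬(q → p) → ¬(q → p)):
1. ¬(□¬(q → p) → ¬(q → p)), w0
2. □¬(q → p), w0   [¬→-rule on 1]
3. q → p, w0   [¬→-rule on 1]
4. ¬(q → p), w0   [□-rule on 2 via w0Rw0]
5. q, w0   [¬→-rule on 4]
6. ¬p, w0   [¬→-rule on 4]
7. p, w0   [→-rule on 3 (branches; this branch)]
Accessibility: w0Rw0
Branch closes: p and ¬p both at w0.
All branches of the negation close; one closing branch shown above.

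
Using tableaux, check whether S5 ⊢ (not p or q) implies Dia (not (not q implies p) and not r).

Tableau for the negation not ((not p or q) implies Dia (not (not q implies p) and not r)):
1. not ((not p or q) implies Dia (not (not q implies p) and not r)), u
2. not p or q, u
3. not Dia (not (not q implies p) and not r), u
4. not (not (not q implies p) and not r), u
5. q, u
6. r, u
Accessibility: uRu
The negation has an open branch (countermodel exists).

No, not valid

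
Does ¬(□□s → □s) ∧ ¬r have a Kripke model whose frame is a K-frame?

Satisfiable (open branch found)

1. ¬(□□s → □s) ∧ ¬r, w0
2. ¬(□□s → □s), w0   [∧-rule on 1]
3. ¬r, w0   [∧-rule on 1]
4. □□s, w0   [¬→-rule on 2]
5. ¬□s, w0   [¬→-rule on 2]
6. ¬s, w1   [¬□-rule on 5: fresh world w1, w0Rw1]
7. □s, w1   [□-rule on 4 via w0Rw1]
Accessibility: w0Rw1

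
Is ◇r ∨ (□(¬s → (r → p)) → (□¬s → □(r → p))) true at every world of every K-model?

Valid

Tableau for the negation ¬(◇r ∨ (□(¬s → (r → p)) → (□¬s → □(r → p)))):
1. ¬(◇r ∨ (□(¬s → (r → p)) → (□¬s → □(r → p)))), 0
2. ¬◇r, 0
3. ¬(□(¬s → (r → p)) → (□¬s → □(r → p))), 0
4. □(¬s → (r → p)), 0
5. ¬(□¬s → □(r → p)), 0
6. □¬s, 0
7. ¬□(r → p), 0
8. ¬(r → p), 1
9. r, 1
10. ¬p, 1
11. ¬r, 1
Accessibility: 0R1
Branch closes: r and ¬r both at 1.
All branches of the negation close; one closing branch shown above.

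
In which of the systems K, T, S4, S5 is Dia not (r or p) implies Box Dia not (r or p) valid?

S5

S4-tableau for the negation not (Dia not (r or p) implies Box Dia not (r or p)):
1. not (Dia not (r or p) implies Box Dia not (r or p)), u
2. Dia not (r or p), u
3. not Box Dia not (r or p), u
4. not (r or p), v
5. not r, v
6. not p, v
7. not Dia not (r or p), w
8. r or p, w
9. p, w
Accessibility: uRu, uRv, uRw, vRv, wRw
Complete open branch: countermodel on an S4-frame, so not valid in S4, nor in K, T (the same frame is also a K-frame and a T-frame).
S5-tableau for the negation not (Dia not (r or p) implies Box Dia not (r or p)):
1. not (Dia not (r or p) implies Box Dia not (r or p)), u
2. Dia not (r or p), u
3. not Box Dia not (r or p), u
4. not (r or p), v
5. not r, v
6. not p, v
7. not Dia not (r or p), w
8. r or p, u
9. r or p, v
10. r or p, w
11. p, u
12. p, v
Accessibility: uRu, uRv, uRw, vRu, vRv, vRw, wRu, wRv, wRw
Branch closes: p and not p both at v.
Every branch closes (one shown): valid in S5.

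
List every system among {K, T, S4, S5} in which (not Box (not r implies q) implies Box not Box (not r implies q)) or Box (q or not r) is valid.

S5-tableau for the negation not ((not Box (not r implies q) implies Box not Box (not r implies q)) or Box (q or not r)):
1. not ((not Box (not r implies q) implies Box not Box (not r implies q)) or Box (q or not r)), 0
2. not (not Box (not r implies q) implies Box not Box (not r implies q)), 0
3. not Box (q or not r), 0
4. not Box (not r implies q), 0
5. not Box not Box (not r implies q), 0
6. not (q or not r), 1
7. not q, 1
8. r, 1
9. not (not r implies q), 2
10. not r, 2
11. not q, 2
12. Box (not r implies q), 3
13. not r implies q, 0
14. not r implies q, 1
15. not r implies q, 2
16. not r implies q, 3
17. q, 0
18. q, 2
Accessibility: 0R0, 0R1, 0R2, 0R3, 1R0, 1R1, 1R2, 1R3, 2R0, 2R1, 2R2, 2R3, 3R0, 3R1, 3R2, 3R3
Branch closes: q and not q both at 2.
Every branch closes (one shown): valid in S5.
S4-tableau for the negation not ((not Box (not r implies q) implies Box not Box (not r implies q)) or Box (q or not r)):
1. not ((not Box (not r implies q) implies Box not Box (not r implies q)) or Box (q or not r)), 0
2. not (not Box (not r implies q) implies Box not Box (not r implies q)), 0
3. not Box (q or not r), 0
4. not Box (not r implies q), 0
5. not Box not Box (not r implies q), 0
6. not (q or not r), 1
7. not q, 1
8. r, 1
9. not (not r implies q), 2
10. not r, 2
11. not q, 2
12. Box (not r implies q), 3
13. not r implies q, 3
14. q, 3
Accessibility: 0R0, 0R1, 0R2, 0R3, 1R1, 2R2, 3R3
Complete open branch: countermodel on an S4-frame, so not valid in S4, nor in K, T (the same frame is also a K-frame and a T-frame).

S5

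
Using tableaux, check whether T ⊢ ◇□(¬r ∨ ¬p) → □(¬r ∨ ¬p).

Invalid (countermodel exists)

Tableau for the negation ¬(◇□(¬r ∨ ¬p) → □(¬r ∨ ¬p)):
1. ¬(◇□(¬r ∨ ¬p) → □(¬r ∨ ¬p)), w0
2. ◇□(¬r ∨ ¬p), w0
3. ¬□(¬r ∨ ¬p), w0
4. □(¬r ∨ ¬p), w1
5. ¬r ∨ ¬p, w1
6. ¬p, w1
7. ¬(¬r ∨ ¬p), w2
8. r, w2
9. p, w2
Accessibility: w0Rw0, w0Rw1, w0Rw2, w1Rw1, w2Rw2
The negation has an open branch (countermodel exists).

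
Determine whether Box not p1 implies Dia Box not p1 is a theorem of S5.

Valid

Tableau for the negation not (Box not p1 implies Dia Box not p1):
1. not (Box not p1 implies Dia Box not p1), 0
2. Box not p1, 0   [neg-implies-rule on 1]
3. not Dia Box not p1, 0   [neg-implies-rule on 1]
4. not p1, 0   [Box-rule on 2 via 0R0]
5. not Box not p1, 0   [neg-Dia-rule on 3 via 0R0]
6. p1, 1   [neg-Box-rule on 5: fresh world 1, 0R1]
7. not p1, 1   [Box-rule on 2 via 0R1]
Accessibility: 0R0, 0R1, 1R0, 1R1
Branch closes: p1 and not p1 both at 1.
All branches of the negation close; one closing branch shown above.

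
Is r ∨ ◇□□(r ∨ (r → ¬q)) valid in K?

Tableau for the negation ¬(r ∨ ◇□□(r ∨ (r → ¬q))):
1. ¬(r ∨ ◇□□(r ∨ (r → ¬q))), 0
2. ¬r, 0
3. ¬◇□□(r ∨ (r → ¬q)), 0
The negation has an open branch (countermodel exists).

No, not valid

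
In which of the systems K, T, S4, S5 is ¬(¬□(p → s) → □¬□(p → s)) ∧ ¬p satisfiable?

S4-tableau for the formula:
1. ¬(¬□(p → s) → □¬□(p → s)) ∧ ¬p, w0
2. ¬(¬□(p → s) → □¬□(p → s)), w0
3. ¬p, w0
4. ¬□(p → s), w0
5. ¬□¬□(p → s), w0
6. ¬(p → s), w1
7. p, w1
8. ¬s, w1
9. □(p → s), w2
10. p → s, w2
11. s, w2
Accessibility: w0Rw0, w0Rw1, w0Rw2, w1Rw1, w2Rw2
Complete open branch: satisfiable in S4, hence also in K, T (this S4-model is also a K-model and a T-model).
S5-tableau for the formula:
1. ¬(¬□(p → s) → □¬□(p → s)) ∧ ¬p, w0
2. ¬(¬□(p → s) → □¬□(p → s)), w0
3. ¬p, w0
4. ¬□(p → s), w0
5. ¬□¬□(p → s), w0
6. ¬(p → s), w1
7. p, w1
8. ¬s, w1
9. □(p → s), w2
10. p → s, w0
11. p → s, w1
12. p → s, w2
13. s, w0
14. s, w1
Accessibility: w0Rw0, w0Rw1, w0Rw2, w1Rw0, w1Rw1, w1Rw2, w2Rw0, w2Rw1, w2Rw2
Branch closes: s and ¬s both at w1.
Every branch closes (one shown): unsatisfiable in S5.

K, T, S4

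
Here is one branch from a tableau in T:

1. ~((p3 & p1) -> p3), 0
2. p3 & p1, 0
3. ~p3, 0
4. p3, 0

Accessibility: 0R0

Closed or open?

Both p3 and ~p3 appear at 0.

Yes, closed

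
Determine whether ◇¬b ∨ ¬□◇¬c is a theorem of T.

Tableau for the negation ¬(◇¬b ∨ ¬□◇¬c):
1. ¬(◇¬b ∨ ¬□◇¬c), 0
2. ¬◇¬b, 0   [¬∨-rule on 1]
3. □◇¬c, 0   [¬∨-rule on 1]
4. b, 0   [¬◇-rule on 2 via 0R0]
5. ◇¬c, 0   [□-rule on 3 via 0R0]
6. ¬c, 1   [◇-rule on 5: fresh world 1, 0R1]
7. b, 1   [¬◇-rule on 2 via 0R1]
8. ◇¬c, 1   [□-rule on 3 via 0R1]
9. ¬c, 2   [◇-rule on 8: fresh world 2, 1R2]
Accessibility: 0R0, 0R1, 1R1, 1R2, 2R2
The negation has an open branch (countermodel exists).

No, not valid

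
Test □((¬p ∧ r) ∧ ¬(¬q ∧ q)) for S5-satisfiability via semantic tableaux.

Satisfiable (open branch found)

1. □((¬p ∧ r) ∧ ¬(¬q ∧ q)), 0
2. (¬p ∧ r) ∧ ¬(¬q ∧ q), 0   [□-rule on 1 via 0R0]
3. ¬p ∧ r, 0   [∧-rule on 2]
4. ¬(¬q ∧ q), 0   [∧-rule on 2]
5. ¬p, 0   [∧-rule on 3]
6. r, 0   [∧-rule on 3]
7. ¬q, 0   [¬∧-rule on 4 (branches; this branch)]
Accessibility: 0R0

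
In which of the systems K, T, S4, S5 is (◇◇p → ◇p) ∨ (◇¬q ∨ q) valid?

T, S4, S5

T-tableau for the negation ¬((◇◇p → ◇p) ∨ (◇¬q ∨ q)):
1. ¬((◇◇p → ◇p) ∨ (◇¬q ∨ q)), 0
2. ¬(◇◇p → ◇p), 0
3. ¬(◇¬q ∨ q), 0
4. ◇◇p, 0
5. ¬◇p, 0
6. ¬◇¬q, 0
7. ¬q, 0
8. ¬p, 0
9. q, 0
Accessibility: 0R0
Branch closes: q and ¬q both at 0.
Every branch closes (one shown): valid in T, hence also in S4, S5 (every theorem of T is a theorem of S4 and S5).
K-tableau for the negation ¬((◇◇p → ◇p) ∨ (◇¬q ∨ q)):
1. ¬((◇◇p → ◇p) ∨ (◇¬q ∨ q)), 0
2. ¬(◇◇p → ◇p), 0
3. ¬(◇¬q ∨ q), 0
4. ◇◇p, 0
5. ¬◇p, 0
6. ¬◇¬q, 0
7. ¬q, 0
8. ◇p, 1
9. ¬p, 1
10. q, 1
11. p, 2
Accessibility: 0R1, 1R2
Complete open branch: countermodel on a K-frame, so not valid in K.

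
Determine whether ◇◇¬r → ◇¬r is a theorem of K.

Tableau for the negation ¬(◇◇¬r → ◇¬r):
1. ¬(◇◇¬r → ◇¬r), u
2. ◇◇¬r, u
3. ¬◇¬r, u
4. ◇¬r, v
5. r, v
6. ¬r, w
Accessibility: uRv, vRw
The negation has an open branch (countermodel exists).

Invalid (countermodel exists)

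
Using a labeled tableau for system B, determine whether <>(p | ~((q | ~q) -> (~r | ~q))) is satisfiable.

Yes, satisfiable

1. <>(p | ~((q | ~q) -> (~r | ~q))), w0
2. p | ~((q | ~q) -> (~r | ~q)), w1   [<>-rule on 1: fresh world w1, w0Rw1]
3. ~((q | ~q) -> (~r | ~q)), w1   [|-rule on 2 (branches; this branch)]
4. q | ~q, w1   [~->-rule on 3]
5. ~(~r | ~q), w1   [~->-rule on 3]
6. r, w1   [~|-rule on 5]
7. q, w1   [~|-rule on 5]
Accessibility: w0Rw0, w0Rw1, w1Rw0, w1Rw1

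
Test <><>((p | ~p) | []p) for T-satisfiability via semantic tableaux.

Satisfiable

1. <><>((p | ~p) | []p), w0
2. <>((p | ~p) | []p), w1
3. (p | ~p) | []p, w2
4. []p, w2
5. p, w2
Accessibility: w0Rw0, w0Rw1, w1Rw1, w1Rw2, w2Rw2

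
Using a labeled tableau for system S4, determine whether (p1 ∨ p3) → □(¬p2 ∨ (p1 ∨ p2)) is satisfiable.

Satisfiable (open branch found)

1. (p1 ∨ p3) → □(¬p2 ∨ (p1 ∨ p2)), w0
2. □(¬p2 ∨ (p1 ∨ p2)), w0
3. ¬p2 ∨ (p1 ∨ p2), w0
4. p1 ∨ p2, w0
5. p2, w0
Accessibility: w0Rw0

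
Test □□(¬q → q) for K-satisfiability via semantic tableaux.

1. □□(¬q → q), w0

Yes, satisfiable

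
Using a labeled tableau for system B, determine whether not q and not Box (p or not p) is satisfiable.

No, unsatisfiable

1. not q and not Box (p or not p), u
2. not q, u
3. not Box (p or not p), u
4. not (p or not p), v
5. not p, v
6. p, v
Accessibility: uRu, uRv, vRu, vRv
Branch closes: p and not p both at v.
All branches of the tableau close; one closing branch shown above.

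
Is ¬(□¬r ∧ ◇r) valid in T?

Tableau for the negation □¬r ∧ ◇r:
1. □¬r ∧ ◇r, w0
2. □¬r, w0
3. ◇r, w0
4. ¬r, w0
5. r, w1
6. ¬r, w1
Accessibility: w0Rw0, w0Rw1, w1Rw1
Branch closes: r and ¬r both at w1.
Every branch of the negation's tableau closes; the branch above is one of them.

Valid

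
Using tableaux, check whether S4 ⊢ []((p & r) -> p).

Yes, valid

Tableau for the negation ~[]((p & r) -> p):
1. ~[]((p & r) -> p), u
2. ~((p & r) -> p), v   [~[]-rule on 1: fresh world v, uRv]
3. p & r, v   [~->-rule on 2]
4. ~p, v   [~->-rule on 2]
5. p, v   [&-rule on 3]
6. r, v   [&-rule on 3]
Accessibility: uRu, uRv, vRv
Branch closes: p and ~p both at v.
Every branch of the negation's tableau closes; the branch above is one of them.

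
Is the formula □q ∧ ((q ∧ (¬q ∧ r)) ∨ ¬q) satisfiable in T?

1. □q ∧ ((q ∧ (¬q ∧ r)) ∨ ¬q), u
2. □q, u
3. (q ∧ (¬q ∧ r)) ∨ ¬q, u
4. q, u
5. q ∧ (¬q ∧ r), u
6. ¬q ∧ r, u
7. ¬q, u
8. r, u
Accessibility: uRu
Branch closes: q and ¬q both at u.
(One branch shown.) All branches close.

Unsatisfiable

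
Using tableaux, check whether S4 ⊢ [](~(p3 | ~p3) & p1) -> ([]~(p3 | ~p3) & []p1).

Tableau for the negation ~([](~(p3 | ~p3) & p1) -> ([]~(p3 | ~p3) & []p1)):
1. ~([](~(p3 | ~p3) & p1) -> ([]~(p3 | ~p3) & []p1)), w0
2. [](~(p3 | ~p3) & p1), w0   [~->-rule on 1]
3. ~([]~(p3 | ~p3) & []p1), w0   [~->-rule on 1]
4. ~(p3 | ~p3) & p1, w0   [[]-rule on 2 via w0Rw0]
5. ~(p3 | ~p3), w0   [&-rule on 4]
6. p1, w0   [&-rule on 4]
7. ~p3, w0   [~|-rule on 5]
8. p3, w0   [~|-rule on 5]
Accessibility: w0Rw0
Branch closes: p3 and ~p3 both at w0.
Every branch of the negation's tableau closes; the branch above is one of them.

Valid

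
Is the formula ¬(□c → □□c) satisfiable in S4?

No, unsatisfiable

1. ¬(□c → □□c), u
2. □c, u
3. ¬□□c, u
4. c, u
5. ¬□c, v
6. c, v
7. ¬c, w
8. c, w
Accessibility: uRu, uRv, uRw, vRv, vRw, wRw
Branch closes: c and ¬c both at w.
(One branch shown.) All branches close.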